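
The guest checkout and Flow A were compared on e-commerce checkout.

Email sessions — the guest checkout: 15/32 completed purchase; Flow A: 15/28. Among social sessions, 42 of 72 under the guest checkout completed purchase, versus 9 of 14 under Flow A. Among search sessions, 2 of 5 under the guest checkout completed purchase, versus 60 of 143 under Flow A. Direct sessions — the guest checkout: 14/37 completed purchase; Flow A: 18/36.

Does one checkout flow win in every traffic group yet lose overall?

Yes

Email: the guest checkout 15/32 = 46.9%, Flow A 15/28 = 53.6% → Flow A
Social: the guest checkout 42/72 = 58.3%, Flow A 9/14 = 64.3% → Flow A
Search: the guest checkout 2/5 = 40.0%, Flow A 60/143 = 42.0% → Flow A
Direct: the guest checkout 14/37 = 37.8%, Flow A 18/36 = 50.0% → Flow A
Overall: the guest checkout 73/146 = 50.0%, Flow A 102/221 = 46.2% → the guest checkout
Flow A wins each traffic group but the guest checkout wins overall — the comparison reverses. Flow A's sessions skew toward search, which has a lower base rate.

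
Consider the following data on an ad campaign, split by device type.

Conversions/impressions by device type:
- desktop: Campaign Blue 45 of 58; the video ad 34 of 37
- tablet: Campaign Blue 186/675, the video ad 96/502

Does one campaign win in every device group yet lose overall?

No

Desktop: Campaign Blue 45/58 = 77.6%, the video ad 34/37 = 91.9% → the video ad
Tablet: Campaign Blue 186/675 = 27.6%, the video ad 96/502 = 19.1% → Campaign Blue
Overall: Campaign Blue 231/733 = 31.5%, the video ad 130/539 = 24.1% → Campaign Blue
Neither sweeps: Campaign Blue wins 1 of 2 groups, the video ad wins 1. Campaign Blue wins overall but not every group — no Simpson reversal.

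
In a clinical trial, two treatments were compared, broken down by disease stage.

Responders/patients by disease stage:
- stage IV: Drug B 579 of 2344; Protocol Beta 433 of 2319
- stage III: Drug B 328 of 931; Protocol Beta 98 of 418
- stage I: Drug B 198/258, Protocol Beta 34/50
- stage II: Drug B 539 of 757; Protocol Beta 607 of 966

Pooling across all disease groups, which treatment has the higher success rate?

Drug B

Stage IV: Drug B 579/2344 = 24.7%, Protocol Beta 433/2319 = 18.7% → Drug B
Stage III: Drug B 328/931 = 35.2%, Protocol Beta 98/418 = 23.4% → Drug B
Stage I: Drug B 198/258 = 76.7%, Protocol Beta 34/50 = 68.0% → Drug B
Stage II: Drug B 539/757 = 71.2%, Protocol Beta 607/966 = 62.8% → Drug B
Overall: Drug B 1644/4290 = 38.3%, Protocol Beta 1172/3753 = 31.2% → Drug B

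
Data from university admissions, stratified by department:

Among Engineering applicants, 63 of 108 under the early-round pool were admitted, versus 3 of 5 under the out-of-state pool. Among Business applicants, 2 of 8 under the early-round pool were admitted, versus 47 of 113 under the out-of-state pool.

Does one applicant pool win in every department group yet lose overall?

Engineering: the early-round pool 63/108 = 58.3%, the out-of-state pool 3/5 = 60.0% → the out-of-state pool
Business: the early-round pool 2/8 = 25.0%, the out-of-state pool 47/113 = 41.6% → the out-of-state pool
Overall: the early-round pool 65/116 = 56.0%, the out-of-state pool 50/118 = 42.4% → the early-round pool
The out-of-state pool wins each department group but the early-round pool wins overall — the comparison reverses. The out-of-state pool's applicants skew toward Business, which has a lower base rate.

Yes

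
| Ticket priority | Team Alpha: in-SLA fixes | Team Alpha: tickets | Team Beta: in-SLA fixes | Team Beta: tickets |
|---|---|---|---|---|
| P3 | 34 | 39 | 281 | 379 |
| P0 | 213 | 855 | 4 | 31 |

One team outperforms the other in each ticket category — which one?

Team Alpha

P3: Team Alpha 34/39 = 87.2%, Team Beta 281/379 = 74.1% → Team Alpha
P0: Team Alpha 213/855 = 24.9%, Team Beta 4/31 = 12.9% → Team Alpha
Team Alpha has the higher rate in both groups.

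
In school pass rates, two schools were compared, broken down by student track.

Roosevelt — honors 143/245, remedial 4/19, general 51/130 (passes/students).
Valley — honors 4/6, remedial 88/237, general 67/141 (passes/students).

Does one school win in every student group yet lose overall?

Yes

Honors: Roosevelt 143/245 = 58.4%, Valley 4/6 = 66.7% → Valley
Remedial: Roosevelt 4/19 = 21.1%, Valley 88/237 = 37.1% → Valley
General: Roosevelt 51/130 = 39.2%, Valley 67/141 = 47.5% → Valley
Overall: Roosevelt 198/394 = 50.3%, Valley 159/384 = 41.4% → Roosevelt
Valley wins each student group but Roosevelt wins overall — the comparison reverses. Valley's students skew toward remedial, which has a lower base rate.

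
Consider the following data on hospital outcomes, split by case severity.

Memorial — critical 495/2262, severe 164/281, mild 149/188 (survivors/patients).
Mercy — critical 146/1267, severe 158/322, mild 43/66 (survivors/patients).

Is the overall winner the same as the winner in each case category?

Yes

Critical: Memorial 495/2262 = 21.9%, Mercy 146/1267 = 11.5% → Memorial
Severe: Memorial 164/281 = 58.4%, Mercy 158/322 = 49.1% → Memorial
Mild: Memorial 149/188 = 79.3%, Mercy 43/66 = 65.2% → Memorial
Overall: Memorial 808/2731 = 29.6%, Mercy 347/1655 = 21.0% → Memorial
Memorial wins overall and in every case group — no reversal.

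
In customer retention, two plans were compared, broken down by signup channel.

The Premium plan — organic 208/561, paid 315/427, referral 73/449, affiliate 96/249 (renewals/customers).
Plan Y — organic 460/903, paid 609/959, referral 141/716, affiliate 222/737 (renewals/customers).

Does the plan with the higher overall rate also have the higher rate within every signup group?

No

Organic: the Premium plan 208/561 = 37.1%, Plan Y 460/903 = 50.9% → Plan Y
Paid: the Premium plan 315/427 = 73.8%, Plan Y 609/959 = 63.5% → the Premium plan
Referral: the Premium plan 73/449 = 16.3%, Plan Y 141/716 = 19.7% → Plan Y
Affiliate: the Premium plan 96/249 = 38.6%, Plan Y 222/737 = 30.1% → the Premium plan
Overall: the Premium plan 692/1686 = 41.0%, Plan Y 1432/3315 = 43.2% → Plan Y
Neither sweeps: the Premium plan wins 2 of 4 groups, Plan Y wins 2. Plan Y wins overall but not every group — no Simpson reversal.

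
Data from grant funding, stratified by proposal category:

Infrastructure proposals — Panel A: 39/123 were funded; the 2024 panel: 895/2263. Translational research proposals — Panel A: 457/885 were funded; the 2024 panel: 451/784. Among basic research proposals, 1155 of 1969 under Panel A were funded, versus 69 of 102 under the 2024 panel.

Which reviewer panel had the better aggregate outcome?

Infrastructure: Panel A 39/123 = 31.7%, the 2024 panel 895/2263 = 39.5% → the 2024 panel
Translational research: Panel A 457/885 = 51.6%, the 2024 panel 451/784 = 57.5% → the 2024 panel
Basic research: Panel A 1155/1969 = 58.7%, the 2024 panel 69/102 = 67.6% → the 2024 panel
Overall: Panel A 1651/2977 = 55.5%, the 2024 panel 1415/3149 = 44.9% → Panel A
(The 2024 panel wins every proposal group but Panel A wins overall — the 2024 panel's proposals skew toward the low-rate infrastructure group.)

Panel A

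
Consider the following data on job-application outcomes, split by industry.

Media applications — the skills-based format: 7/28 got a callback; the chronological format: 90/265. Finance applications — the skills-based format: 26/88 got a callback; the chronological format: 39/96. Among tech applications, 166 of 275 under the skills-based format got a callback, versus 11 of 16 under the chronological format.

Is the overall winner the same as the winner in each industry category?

Media: the skills-based format 7/28 = 25.0%, the chronological format 90/265 = 34.0% → the chronological format
Finance: the skills-based format 26/88 = 29.5%, the chronological format 39/96 = 40.6% → the chronological format
Tech: the skills-based format 166/275 = 60.4%, the chronological format 11/16 = 68.8% → the chronological format
Overall: the skills-based format 199/391 = 50.9%, the chronological format 140/377 = 37.1% → the skills-based format
The chronological format wins each industry group but the skills-based format wins overall — the comparison reverses. The chronological format's applications skew toward media, which has a lower base rate.

No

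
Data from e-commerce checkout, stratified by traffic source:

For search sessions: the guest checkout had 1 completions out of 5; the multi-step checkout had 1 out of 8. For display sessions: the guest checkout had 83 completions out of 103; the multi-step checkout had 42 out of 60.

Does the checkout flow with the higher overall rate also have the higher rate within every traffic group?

Yes

Search: the guest checkout 1/5 = 20.0%, the multi-step checkout 1/8 = 12.5% → the guest checkout
Display: the guest checkout 83/103 = 80.6%, the multi-step checkout 42/60 = 70.0% → the guest checkout
Overall: the guest checkout 84/108 = 77.8%, the multi-step checkout 43/68 = 63.2% → the guest checkout
The guest checkout wins overall and in every traffic group — no reversal.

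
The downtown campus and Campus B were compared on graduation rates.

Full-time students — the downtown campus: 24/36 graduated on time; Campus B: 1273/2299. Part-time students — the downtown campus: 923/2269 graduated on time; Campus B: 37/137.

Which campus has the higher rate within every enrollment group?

Full-time: the downtown campus 24/36 = 66.7%, Campus B 1273/2299 = 55.4% → the downtown campus
Part-time: the downtown campus 923/2269 = 40.7%, Campus B 37/137 = 27.0% → the downtown campus
The downtown campus has the higher rate in both groups.

the downtown campus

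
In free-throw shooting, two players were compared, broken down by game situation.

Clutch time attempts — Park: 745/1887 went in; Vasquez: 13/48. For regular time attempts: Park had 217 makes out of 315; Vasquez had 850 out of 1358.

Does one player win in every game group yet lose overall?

Yes

Clutch time: Park 745/1887 = 39.5%, Vasquez 13/48 = 27.1% → Park
Regular time: Park 217/315 = 68.9%, Vasquez 850/1358 = 62.6% → Park
Overall: Park 962/2202 = 43.7%, Vasquez 863/1406 = 61.4% → Vasquez
Park wins each game group but Vasquez wins overall — the comparison reverses. Park's attempts skew toward clutch time, which has a lower base rate.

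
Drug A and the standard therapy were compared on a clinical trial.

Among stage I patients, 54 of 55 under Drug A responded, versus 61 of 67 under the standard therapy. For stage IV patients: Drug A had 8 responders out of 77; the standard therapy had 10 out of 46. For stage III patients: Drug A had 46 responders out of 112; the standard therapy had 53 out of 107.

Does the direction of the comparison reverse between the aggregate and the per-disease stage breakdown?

No

Stage I: Drug A 54/55 = 98.2%, the standard therapy 61/67 = 91.0% → Drug A
Stage IV: Drug A 8/77 = 10.4%, the standard therapy 10/46 = 21.7% → the standard therapy
Stage III: Drug A 46/112 = 41.1%, the standard therapy 53/107 = 49.5% → the standard therapy
Overall: Drug A 108/244 = 44.3%, the standard therapy 124/220 = 56.4% → the standard therapy
Neither sweeps: Drug A wins 1 of 3 groups, the standard therapy wins 2. The standard therapy wins overall but not every group — no Simpson reversal.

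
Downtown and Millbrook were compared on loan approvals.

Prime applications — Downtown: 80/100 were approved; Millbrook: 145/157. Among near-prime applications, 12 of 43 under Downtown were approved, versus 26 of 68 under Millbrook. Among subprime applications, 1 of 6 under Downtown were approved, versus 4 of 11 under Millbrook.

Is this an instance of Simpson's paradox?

No

Prime: Downtown 80/100 = 80.0%, Millbrook 145/157 = 92.4% → Millbrook
Near-prime: Downtown 12/43 = 27.9%, Millbrook 26/68 = 38.2% → Millbrook
Subprime: Downtown 1/6 = 16.7%, Millbrook 4/11 = 36.4% → Millbrook
Overall: Downtown 93/149 = 62.4%, Millbrook 175/236 = 74.2% → Millbrook
Millbrook wins overall and in every credit group — no reversal.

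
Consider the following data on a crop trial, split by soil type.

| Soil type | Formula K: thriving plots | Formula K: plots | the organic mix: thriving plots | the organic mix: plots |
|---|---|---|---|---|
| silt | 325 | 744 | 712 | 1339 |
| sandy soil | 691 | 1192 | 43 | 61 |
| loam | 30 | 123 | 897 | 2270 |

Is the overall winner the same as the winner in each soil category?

Silt: Formula K 325/744 = 43.7%, the organic mix 712/1339 = 53.2% → the organic mix
Sandy soil: Formula K 691/1192 = 58.0%, the organic mix 43/61 = 70.5% → the organic mix
Loam: Formula K 30/123 = 24.4%, the organic mix 897/2270 = 39.5% → the organic mix
Overall: Formula K 1046/2059 = 50.8%, the organic mix 1652/3670 = 45.0% → Formula K
The organic mix wins each soil group but Formula K wins overall — the comparison reverses. The organic mix's plots skew toward loam, which has a lower base rate.

No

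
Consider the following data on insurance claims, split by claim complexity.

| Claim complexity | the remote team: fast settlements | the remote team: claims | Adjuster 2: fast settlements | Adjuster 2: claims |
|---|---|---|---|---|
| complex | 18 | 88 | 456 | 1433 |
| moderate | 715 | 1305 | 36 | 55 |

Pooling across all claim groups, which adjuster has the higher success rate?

the remote team

Complex: the remote team 18/88 = 20.5%, Adjuster 2 456/1433 = 31.8% → Adjuster 2
Moderate: the remote team 715/1305 = 54.8%, Adjuster 2 36/55 = 65.5% → Adjuster 2
Overall: the remote team 733/1393 = 52.6%, Adjuster 2 492/1488 = 33.1% → the remote team
(Adjuster 2 wins every claim group but the remote team wins overall — Adjuster 2's claims skew toward the low-rate complex group.)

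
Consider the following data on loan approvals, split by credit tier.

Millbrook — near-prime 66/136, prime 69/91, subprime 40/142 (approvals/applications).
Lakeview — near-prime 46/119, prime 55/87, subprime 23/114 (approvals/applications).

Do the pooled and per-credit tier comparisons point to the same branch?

Yes

Near-prime: Millbrook 66/136 = 48.5%, Lakeview 46/119 = 38.7% → Millbrook
Prime: Millbrook 69/91 = 75.8%, Lakeview 55/87 = 63.2% → Millbrook
Subprime: Millbrook 40/142 = 28.2%, Lakeview 23/114 = 20.2% → Millbrook
Overall: Millbrook 175/369 = 47.4%, Lakeview 124/320 = 38.8% → Millbrook
Millbrook wins overall and in every credit group — no reversal.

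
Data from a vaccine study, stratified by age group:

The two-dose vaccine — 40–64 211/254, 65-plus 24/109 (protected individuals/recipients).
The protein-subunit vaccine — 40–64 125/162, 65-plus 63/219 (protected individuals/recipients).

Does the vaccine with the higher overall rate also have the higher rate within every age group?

40–64: the two-dose vaccine 211/254 = 83.1%, the protein-subunit vaccine 125/162 = 77.2% → the two-dose vaccine
65-plus: the two-dose vaccine 24/109 = 22.0%, the protein-subunit vaccine 63/219 = 28.8% → the protein-subunit vaccine
Overall: the two-dose vaccine 235/363 = 64.7%, the protein-subunit vaccine 188/381 = 49.3% → the two-dose vaccine
Neither sweeps: the two-dose vaccine wins 1 of 2 groups, the protein-subunit vaccine wins 1. The two-dose vaccine wins overall but not every group — no Simpson reversal.

No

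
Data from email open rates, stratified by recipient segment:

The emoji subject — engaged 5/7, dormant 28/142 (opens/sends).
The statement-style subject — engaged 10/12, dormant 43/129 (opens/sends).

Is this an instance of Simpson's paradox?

No

Engaged: the emoji subject 5/7 = 71.4%, the statement-style subject 10/12 = 83.3% → the statement-style subject
Dormant: the emoji subject 28/142 = 19.7%, the statement-style subject 43/129 = 33.3% → the statement-style subject
Overall: the emoji subject 33/149 = 22.1%, the statement-style subject 53/141 = 37.6% → the statement-style subject
The statement-style subject wins overall and in every recipient group — no reversal.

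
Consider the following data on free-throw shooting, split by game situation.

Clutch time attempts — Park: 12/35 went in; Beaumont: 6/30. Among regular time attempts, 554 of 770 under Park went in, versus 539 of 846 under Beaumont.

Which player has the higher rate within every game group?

Clutch time: Park 12/35 = 34.3%, Beaumont 6/30 = 20.0% → Park
Regular time: Park 554/770 = 71.9%, Beaumont 539/846 = 63.7% → Park
Park has the higher rate in both groups.

Park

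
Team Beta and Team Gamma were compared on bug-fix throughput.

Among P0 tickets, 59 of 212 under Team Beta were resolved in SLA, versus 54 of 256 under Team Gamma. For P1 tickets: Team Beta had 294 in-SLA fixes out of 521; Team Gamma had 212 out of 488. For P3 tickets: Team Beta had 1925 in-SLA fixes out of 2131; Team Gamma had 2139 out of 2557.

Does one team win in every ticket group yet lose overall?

P0: Team Beta 59/212 = 27.8%, Team Gamma 54/256 = 21.1% → Team Beta
P1: Team Beta 294/521 = 56.4%, Team Gamma 212/488 = 43.4% → Team Beta
P3: Team Beta 1925/2131 = 90.3%, Team Gamma 2139/2557 = 83.7% → Team Beta
Overall: Team Beta 2278/2864 = 79.5%, Team Gamma 2405/3301 = 72.9% → Team Beta
Team Beta wins overall and in every ticket group — no reversal.

No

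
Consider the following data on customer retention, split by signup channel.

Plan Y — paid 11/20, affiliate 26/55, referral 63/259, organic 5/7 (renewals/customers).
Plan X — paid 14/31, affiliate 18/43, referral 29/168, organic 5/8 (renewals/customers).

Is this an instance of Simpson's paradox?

Paid: Plan Y 11/20 = 55.0%, Plan X 14/31 = 45.2% → Plan Y
Affiliate: Plan Y 26/55 = 47.3%, Plan X 18/43 = 41.9% → Plan Y
Referral: Plan Y 63/259 = 24.3%, Plan X 29/168 = 17.3% → Plan Y
Organic: Plan Y 5/7 = 71.4%, Plan X 5/8 = 62.5% → Plan Y
Overall: Plan Y 105/341 = 30.8%, Plan X 66/250 = 26.4% → Plan Y
Plan Y wins overall and in every signup group — no reversal.

No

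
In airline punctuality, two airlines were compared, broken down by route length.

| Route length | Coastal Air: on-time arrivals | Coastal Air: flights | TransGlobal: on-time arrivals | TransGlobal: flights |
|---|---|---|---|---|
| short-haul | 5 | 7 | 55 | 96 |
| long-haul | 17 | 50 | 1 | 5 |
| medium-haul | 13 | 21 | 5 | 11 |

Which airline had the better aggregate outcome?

Short-haul: Coastal Air 5/7 = 71.4%, TransGlobal 55/96 = 57.3% → Coastal Air
Long-haul: Coastal Air 17/50 = 34.0%, TransGlobal 1/5 = 20.0% → Coastal Air
Medium-haul: Coastal Air 13/21 = 61.9%, TransGlobal 5/11 = 45.5% → Coastal Air
Overall: Coastal Air 35/78 = 44.9%, TransGlobal 61/112 = 54.5% → TransGlobal
(Coastal Air wins every route group but TransGlobal wins overall — Coastal Air's flights skew toward the low-rate long-haul group.)

TransGlobal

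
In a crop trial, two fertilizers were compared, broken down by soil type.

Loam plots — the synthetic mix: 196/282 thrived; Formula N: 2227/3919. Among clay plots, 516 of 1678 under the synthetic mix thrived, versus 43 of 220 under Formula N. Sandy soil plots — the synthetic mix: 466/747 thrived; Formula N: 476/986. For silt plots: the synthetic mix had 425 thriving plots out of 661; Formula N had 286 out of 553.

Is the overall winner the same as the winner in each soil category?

No

Loam: the synthetic mix 196/282 = 69.5%, Formula N 2227/3919 = 56.8% → the synthetic mix
Clay: the synthetic mix 516/1678 = 30.8%, Formula N 43/220 = 19.5% → the synthetic mix
Sandy soil: the synthetic mix 466/747 = 62.4%, Formula N 476/986 = 48.3% → the synthetic mix
Silt: the synthetic mix 425/661 = 64.3%, Formula N 286/553 = 51.7% → the synthetic mix
Overall: the synthetic mix 1603/3368 = 47.6%, Formula N 3032/5678 = 53.4% → Formula N
The synthetic mix wins each soil group but Formula N wins overall — the comparison reverses. The synthetic mix's plots skew toward clay, which has a lower base rate.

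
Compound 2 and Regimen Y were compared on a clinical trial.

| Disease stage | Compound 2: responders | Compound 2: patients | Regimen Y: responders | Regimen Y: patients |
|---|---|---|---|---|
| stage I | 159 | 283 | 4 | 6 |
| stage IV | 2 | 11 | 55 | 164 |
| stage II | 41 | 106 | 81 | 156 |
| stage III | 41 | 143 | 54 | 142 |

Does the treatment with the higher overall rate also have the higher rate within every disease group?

No

Stage I: Compound 2 159/283 = 56.2%, Regimen Y 4/6 = 66.7% → Regimen Y
Stage IV: Compound 2 2/11 = 18.2%, Regimen Y 55/164 = 33.5% → Regimen Y
Stage II: Compound 2 41/106 = 38.7%, Regimen Y 81/156 = 51.9% → Regimen Y
Stage III: Compound 2 41/143 = 28.7%, Regimen Y 54/142 = 38.0% → Regimen Y
Overall: Compound 2 243/543 = 44.8%, Regimen Y 194/468 = 41.5% → Compound 2
Regimen Y wins each disease group but Compound 2 wins overall — the comparison reverses. Regimen Y's patients skew toward stage IV, which has a lower base rate.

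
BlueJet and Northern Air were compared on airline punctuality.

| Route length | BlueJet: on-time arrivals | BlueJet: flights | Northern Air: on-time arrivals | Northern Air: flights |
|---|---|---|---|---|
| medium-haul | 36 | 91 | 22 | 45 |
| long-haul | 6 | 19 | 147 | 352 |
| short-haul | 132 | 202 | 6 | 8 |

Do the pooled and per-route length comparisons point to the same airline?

No

Medium-haul: BlueJet 36/91 = 39.6%, Northern Air 22/45 = 48.9% → Northern Air
Long-haul: BlueJet 6/19 = 31.6%, Northern Air 147/352 = 41.8% → Northern Air
Short-haul: BlueJet 132/202 = 65.3%, Northern Air 6/8 = 75.0% → Northern Air
Overall: BlueJet 174/312 = 55.8%, Northern Air 175/405 = 43.2% → BlueJet
Northern Air wins each route group but BlueJet wins overall — the comparison reverses. Northern Air's flights skew toward long-haul, which has a lower base rate.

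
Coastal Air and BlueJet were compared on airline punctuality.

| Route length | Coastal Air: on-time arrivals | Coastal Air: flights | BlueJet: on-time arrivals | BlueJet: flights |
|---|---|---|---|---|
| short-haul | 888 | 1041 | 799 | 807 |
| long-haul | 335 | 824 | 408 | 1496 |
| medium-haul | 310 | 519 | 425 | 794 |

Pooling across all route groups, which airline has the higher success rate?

Coastal Air

Short-haul: Coastal Air 888/1041 = 85.3%, BlueJet 799/807 = 99.0% → BlueJet
Long-haul: Coastal Air 335/824 = 40.7%, BlueJet 408/1496 = 27.3% → Coastal Air
Medium-haul: Coastal Air 310/519 = 59.7%, BlueJet 425/794 = 53.5% → Coastal Air
Overall: Coastal Air 1533/2384 = 64.3%, BlueJet 1632/3097 = 52.7% → Coastal Air
(Neither sweeps every route group, but Coastal Air has the higher pooled rate.)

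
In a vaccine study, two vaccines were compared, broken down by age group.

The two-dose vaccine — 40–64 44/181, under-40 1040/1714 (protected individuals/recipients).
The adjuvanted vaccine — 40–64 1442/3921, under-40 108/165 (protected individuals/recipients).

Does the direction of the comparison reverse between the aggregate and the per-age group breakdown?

Yes

40–64: the two-dose vaccine 44/181 = 24.3%, the adjuvanted vaccine 1442/3921 = 36.8% → the adjuvanted vaccine
Under-40: the two-dose vaccine 1040/1714 = 60.7%, the adjuvanted vaccine 108/165 = 65.5% → the adjuvanted vaccine
Overall: the two-dose vaccine 1084/1895 = 57.2%, the adjuvanted vaccine 1550/4086 = 37.9% → the two-dose vaccine
The adjuvanted vaccine wins each age group but the two-dose vaccine wins overall — the comparison reverses. The adjuvanted vaccine's recipients skew toward 40–64, which has a lower base rate.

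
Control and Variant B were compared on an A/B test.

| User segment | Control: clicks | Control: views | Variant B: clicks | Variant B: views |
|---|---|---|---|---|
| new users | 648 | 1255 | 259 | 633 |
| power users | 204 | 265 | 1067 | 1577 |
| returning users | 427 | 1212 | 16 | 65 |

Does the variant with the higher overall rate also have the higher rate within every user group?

New users: Control 648/1255 = 51.6%, Variant B 259/633 = 40.9% → Control
Power users: Control 204/265 = 77.0%, Variant B 1067/1577 = 67.7% → Control
Returning users: Control 427/1212 = 35.2%, Variant B 16/65 = 24.6% → Control
Overall: Control 1279/2732 = 46.8%, Variant B 1342/2275 = 59.0% → Variant B
Control wins each user group but Variant B wins overall — the comparison reverses. Control's views skew toward returning users, which has a lower base rate.

No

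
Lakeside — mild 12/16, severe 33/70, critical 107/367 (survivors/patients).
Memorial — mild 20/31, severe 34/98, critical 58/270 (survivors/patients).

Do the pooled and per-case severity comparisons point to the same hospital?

Mild: Lakeside 12/16 = 75.0%, Memorial 20/31 = 64.5% → Lakeside
Severe: Lakeside 33/70 = 47.1%, Memorial 34/98 = 34.7% → Lakeside
Critical: Lakeside 107/367 = 29.2%, Memorial 58/270 = 21.5% → Lakeside
Overall: Lakeside 152/453 = 33.6%, Memorial 112/399 = 28.1% → Lakeside
Lakeside wins overall and in every case group — no reversal.

Yes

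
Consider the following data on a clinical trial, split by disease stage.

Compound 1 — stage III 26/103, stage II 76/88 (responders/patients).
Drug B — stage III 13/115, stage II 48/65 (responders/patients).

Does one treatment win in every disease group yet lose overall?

Stage III: Compound 1 26/103 = 25.2%, Drug B 13/115 = 11.3% → Compound 1
Stage II: Compound 1 76/88 = 86.4%, Drug B 48/65 = 73.8% → Compound 1
Overall: Compound 1 102/191 = 53.4%, Drug B 61/180 = 33.9% → Compound 1
Compound 1 wins overall and in every disease group — no reversal.

No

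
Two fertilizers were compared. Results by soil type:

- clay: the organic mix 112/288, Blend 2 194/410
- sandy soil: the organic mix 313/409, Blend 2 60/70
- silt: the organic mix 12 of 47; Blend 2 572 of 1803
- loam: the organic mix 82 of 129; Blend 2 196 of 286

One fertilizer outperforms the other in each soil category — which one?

Clay: the organic mix 112/288 = 38.9%, Blend 2 194/410 = 47.3% → Blend 2
Sandy soil: the organic mix 313/409 = 76.5%, Blend 2 60/70 = 85.7% → Blend 2
Silt: the organic mix 12/47 = 25.5%, Blend 2 572/1803 = 31.7% → Blend 2
Loam: the organic mix 82/129 = 63.6%, Blend 2 196/286 = 68.5% → Blend 2
Blend 2 has the higher rate in all 4 groups.

Blend 2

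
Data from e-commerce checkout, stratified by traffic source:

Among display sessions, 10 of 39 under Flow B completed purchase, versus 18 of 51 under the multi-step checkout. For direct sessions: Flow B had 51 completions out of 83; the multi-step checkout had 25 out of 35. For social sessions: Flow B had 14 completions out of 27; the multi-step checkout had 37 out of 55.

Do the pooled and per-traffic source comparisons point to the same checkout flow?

Display: Flow B 10/39 = 25.6%, the multi-step checkout 18/51 = 35.3% → the multi-step checkout
Direct: Flow B 51/83 = 61.4%, the multi-step checkout 25/35 = 71.4% → the multi-step checkout
Social: Flow B 14/27 = 51.9%, the multi-step checkout 37/55 = 67.3% → the multi-step checkout
Overall: Flow B 75/149 = 50.3%, the multi-step checkout 80/141 = 56.7% → the multi-step checkout
The multi-step checkout wins overall and in every traffic group — no reversal.

Yes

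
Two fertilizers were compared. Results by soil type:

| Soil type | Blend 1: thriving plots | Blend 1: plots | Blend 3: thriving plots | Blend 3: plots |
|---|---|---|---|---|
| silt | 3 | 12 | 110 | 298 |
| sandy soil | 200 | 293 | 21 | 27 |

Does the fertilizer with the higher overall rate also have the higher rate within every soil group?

No

Silt: Blend 1 3/12 = 25.0%, Blend 3 110/298 = 36.9% → Blend 3
Sandy soil: Blend 1 200/293 = 68.3%, Blend 3 21/27 = 77.8% → Blend 3
Overall: Blend 1 203/305 = 66.6%, Blend 3 131/325 = 40.3% → Blend 1
Blend 3 wins each soil group but Blend 1 wins overall — the comparison reverses. Blend 3's plots skew toward silt, which has a lower base rate.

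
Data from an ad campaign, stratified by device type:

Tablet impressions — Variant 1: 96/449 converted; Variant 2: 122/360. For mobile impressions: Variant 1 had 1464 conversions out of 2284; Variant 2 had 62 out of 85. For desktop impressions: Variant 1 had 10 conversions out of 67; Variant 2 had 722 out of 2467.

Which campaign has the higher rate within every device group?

Tablet: Variant 1 96/449 = 21.4%, Variant 2 122/360 = 33.9% → Variant 2
Mobile: Variant 1 1464/2284 = 64.1%, Variant 2 62/85 = 72.9% → Variant 2
Desktop: Variant 1 10/67 = 14.9%, Variant 2 722/2467 = 29.3% → Variant 2
Variant 2 has the higher rate in all 3 groups.

Variant 2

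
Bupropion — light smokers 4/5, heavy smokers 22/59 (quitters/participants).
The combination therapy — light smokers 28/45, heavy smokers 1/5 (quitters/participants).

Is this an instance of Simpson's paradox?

Light smokers: bupropion 4/5 = 80.0%, the combination therapy 28/45 = 62.2% → bupropion
Heavy smokers: bupropion 22/59 = 37.3%, the combination therapy 1/5 = 20.0% → bupropion
Overall: bupropion 26/64 = 40.6%, the combination therapy 29/50 = 58.0% → the combination therapy
Bupropion wins each dependence group but the combination therapy wins overall — the comparison reverses. Bupropion's participants skew toward heavy smokers, which has a lower base rate.

Yes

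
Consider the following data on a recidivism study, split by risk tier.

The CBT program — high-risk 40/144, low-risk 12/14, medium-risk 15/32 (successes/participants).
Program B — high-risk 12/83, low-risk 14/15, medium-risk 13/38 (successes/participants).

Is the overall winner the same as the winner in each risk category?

No

High-risk: the CBT program 40/144 = 27.8%, Program B 12/83 = 14.5% → the CBT program
Low-risk: the CBT program 12/14 = 85.7%, Program B 14/15 = 93.3% → Program B
Medium-risk: the CBT program 15/32 = 46.9%, Program B 13/38 = 34.2% → the CBT program
Overall: the CBT program 67/190 = 35.3%, Program B 39/136 = 28.7% → the CBT program
Neither sweeps: the CBT program wins 2 of 3 groups, Program B wins 1. The CBT program wins overall but not every group — no Simpson reversal.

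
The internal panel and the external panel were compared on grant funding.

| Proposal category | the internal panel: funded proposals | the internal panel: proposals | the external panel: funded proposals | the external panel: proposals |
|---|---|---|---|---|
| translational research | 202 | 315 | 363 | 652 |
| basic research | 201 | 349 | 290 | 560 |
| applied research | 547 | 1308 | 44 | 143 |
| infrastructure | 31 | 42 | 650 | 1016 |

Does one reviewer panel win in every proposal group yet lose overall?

Translational research: the internal panel 202/315 = 64.1%, the external panel 363/652 = 55.7% → the internal panel
Basic research: the internal panel 201/349 = 57.6%, the external panel 290/560 = 51.8% → the internal panel
Applied research: the internal panel 547/1308 = 41.8%, the external panel 44/143 = 30.8% → the internal panel
Infrastructure: the internal panel 31/42 = 73.8%, the external panel 650/1016 = 64.0% → the internal panel
Overall: the internal panel 981/2014 = 48.7%, the external panel 1347/2371 = 56.8% → the external panel
The internal panel wins each proposal group but the external panel wins overall — the comparison reverses. The internal panel's proposals skew toward applied research, which has a lower base rate.

Yes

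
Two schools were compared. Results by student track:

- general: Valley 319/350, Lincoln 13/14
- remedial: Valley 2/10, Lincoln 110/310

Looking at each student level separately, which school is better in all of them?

General: Valley 319/350 = 91.1%, Lincoln 13/14 = 92.9% → Lincoln
Remedial: Valley 2/10 = 20.0%, Lincoln 110/310 = 35.5% → Lincoln
Lincoln has the higher rate in both groups.

Lincoln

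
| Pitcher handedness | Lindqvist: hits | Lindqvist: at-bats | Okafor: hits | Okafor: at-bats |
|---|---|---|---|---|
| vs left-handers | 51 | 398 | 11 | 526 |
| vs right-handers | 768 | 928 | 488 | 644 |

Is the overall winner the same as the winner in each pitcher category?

Yes

Vs left-handers: Lindqvist 51/398 = 12.8%, Okafor 11/526 = 2.1% → Lindqvist
Vs right-handers: Lindqvist 768/928 = 82.8%, Okafor 488/644 = 75.8% → Lindqvist
Overall: Lindqvist 819/1326 = 61.8%, Okafor 499/1170 = 42.6% → Lindqvist
Lindqvist wins overall and in every pitcher group — no reversal.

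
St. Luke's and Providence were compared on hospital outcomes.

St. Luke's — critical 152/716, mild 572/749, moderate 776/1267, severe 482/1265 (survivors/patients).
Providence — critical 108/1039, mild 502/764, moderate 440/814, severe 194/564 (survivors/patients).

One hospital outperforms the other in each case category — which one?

St. Luke's

Critical: St. Luke's 152/716 = 21.2%, Providence 108/1039 = 10.4% → St. Luke's
Mild: St. Luke's 572/749 = 76.4%, Providence 502/764 = 65.7% → St. Luke's
Moderate: St. Luke's 776/1267 = 61.2%, Providence 440/814 = 54.1% → St. Luke's
Severe: St. Luke's 482/1265 = 38.1%, Providence 194/564 = 34.4% → St. Luke's
St. Luke's has the higher rate in all 4 groups.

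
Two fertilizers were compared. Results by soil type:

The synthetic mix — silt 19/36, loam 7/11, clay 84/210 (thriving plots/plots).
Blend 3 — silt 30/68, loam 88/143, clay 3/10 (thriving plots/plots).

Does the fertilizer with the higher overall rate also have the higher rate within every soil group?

No

Silt: the synthetic mix 19/36 = 52.8%, Blend 3 30/68 = 44.1% → the synthetic mix
Loam: the synthetic mix 7/11 = 63.6%, Blend 3 88/143 = 61.5% → the synthetic mix
Clay: the synthetic mix 84/210 = 40.0%, Blend 3 3/10 = 30.0% → the synthetic mix
Overall: the synthetic mix 110/257 = 42.8%, Blend 3 121/221 = 54.8% → Blend 3
The synthetic mix wins each soil group but Blend 3 wins overall — the comparison reverses. The synthetic mix's plots skew toward clay, which has a lower base rate.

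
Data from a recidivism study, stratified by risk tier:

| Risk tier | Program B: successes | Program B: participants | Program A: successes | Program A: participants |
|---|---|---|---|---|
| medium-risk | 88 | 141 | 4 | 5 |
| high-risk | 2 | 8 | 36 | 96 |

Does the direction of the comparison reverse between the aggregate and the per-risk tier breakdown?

Medium-risk: Program B 88/141 = 62.4%, Program A 4/5 = 80.0% → Program A
High-risk: Program B 2/8 = 25.0%, Program A 36/96 = 37.5% → Program A
Overall: Program B 90/149 = 60.4%, Program A 40/101 = 39.6% → Program B
Program A wins each risk group but Program B wins overall — the comparison reverses. Program A's participants skew toward high-risk, which has a lower base rate.

Yes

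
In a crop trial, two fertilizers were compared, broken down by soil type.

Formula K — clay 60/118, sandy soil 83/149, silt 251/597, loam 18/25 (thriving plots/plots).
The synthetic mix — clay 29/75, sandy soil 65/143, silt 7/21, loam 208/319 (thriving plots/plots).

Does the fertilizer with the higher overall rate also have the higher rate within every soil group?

Clay: Formula K 60/118 = 50.8%, the synthetic mix 29/75 = 38.7% → Formula K
Sandy soil: Formula K 83/149 = 55.7%, the synthetic mix 65/143 = 45.5% → Formula K
Silt: Formula K 251/597 = 42.0%, the synthetic mix 7/21 = 33.3% → Formula K
Loam: Formula K 18/25 = 72.0%, the synthetic mix 208/319 = 65.2% → Formula K
Overall: Formula K 412/889 = 46.3%, the synthetic mix 309/558 = 55.4% → the synthetic mix
Formula K wins each soil group but the synthetic mix wins overall — the comparison reverses. Formula K's plots skew toward silt, which has a lower base rate.

No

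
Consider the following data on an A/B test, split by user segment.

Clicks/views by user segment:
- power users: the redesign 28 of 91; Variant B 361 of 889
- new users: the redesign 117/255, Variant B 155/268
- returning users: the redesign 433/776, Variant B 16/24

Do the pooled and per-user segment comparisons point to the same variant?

No

Power users: the redesign 28/91 = 30.8%, Variant B 361/889 = 40.6% → Variant B
New users: the redesign 117/255 = 45.9%, Variant B 155/268 = 57.8% → Variant B
Returning users: the redesign 433/776 = 55.8%, Variant B 16/24 = 66.7% → Variant B
Overall: the redesign 578/1122 = 51.5%, Variant B 532/1181 = 45.0% → the redesign
Variant B wins each user group but the redesign wins overall — the comparison reverses. Variant B's views skew toward power users, which has a lower base rate.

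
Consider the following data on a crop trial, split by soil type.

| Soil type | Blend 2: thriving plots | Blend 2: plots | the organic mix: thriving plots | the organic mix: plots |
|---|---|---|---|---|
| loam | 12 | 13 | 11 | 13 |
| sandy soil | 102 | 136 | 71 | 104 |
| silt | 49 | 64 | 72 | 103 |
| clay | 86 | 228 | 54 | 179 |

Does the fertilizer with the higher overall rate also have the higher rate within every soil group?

Yes

Loam: Blend 2 12/13 = 92.3%, the organic mix 11/13 = 84.6% → Blend 2
Sandy soil: Blend 2 102/136 = 75.0%, the organic mix 71/104 = 68.3% → Blend 2
Silt: Blend 2 49/64 = 76.6%, the organic mix 72/103 = 69.9% → Blend 2
Clay: Blend 2 86/228 = 37.7%, the organic mix 54/179 = 30.2% → Blend 2
Overall: Blend 2 249/441 = 56.5%, the organic mix 208/399 = 52.1% → Blend 2
Blend 2 wins overall and in every soil group — no reversal.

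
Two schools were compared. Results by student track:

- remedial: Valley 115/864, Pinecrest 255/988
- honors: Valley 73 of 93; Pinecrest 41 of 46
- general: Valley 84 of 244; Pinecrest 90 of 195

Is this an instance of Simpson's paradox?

No

Remedial: Valley 115/864 = 13.3%, Pinecrest 255/988 = 25.8% → Pinecrest
Honors: Valley 73/93 = 78.5%, Pinecrest 41/46 = 89.1% → Pinecrest
General: Valley 84/244 = 34.4%, Pinecrest 90/195 = 46.2% → Pinecrest
Overall: Valley 272/1201 = 22.6%, Pinecrest 386/1229 = 31.4% → Pinecrest
Pinecrest wins overall and in every student group — no reversal.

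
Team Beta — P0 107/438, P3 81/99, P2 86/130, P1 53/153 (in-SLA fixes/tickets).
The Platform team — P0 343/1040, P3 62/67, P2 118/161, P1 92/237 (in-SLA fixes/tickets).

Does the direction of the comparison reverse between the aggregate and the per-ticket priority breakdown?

No

P0: Team Beta 107/438 = 24.4%, the Platform team 343/1040 = 33.0% → the Platform team
P3: Team Beta 81/99 = 81.8%, the Platform team 62/67 = 92.5% → the Platform team
P2: Team Beta 86/130 = 66.2%, the Platform team 118/161 = 73.3% → the Platform team
P1: Team Beta 53/153 = 34.6%, the Platform team 92/237 = 38.8% → the Platform team
Overall: Team Beta 327/820 = 39.9%, the Platform team 615/1505 = 40.9% → the Platform team
The Platform team wins overall and in every ticket group — no reversal.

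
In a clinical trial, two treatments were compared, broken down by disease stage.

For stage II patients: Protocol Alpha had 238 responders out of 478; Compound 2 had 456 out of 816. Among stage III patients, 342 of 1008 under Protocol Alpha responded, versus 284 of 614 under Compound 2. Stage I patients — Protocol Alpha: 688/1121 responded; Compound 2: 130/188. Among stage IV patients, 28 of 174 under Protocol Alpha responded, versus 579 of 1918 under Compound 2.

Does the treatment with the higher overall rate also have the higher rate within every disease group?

No

Stage II: Protocol Alpha 238/478 = 49.8%, Compound 2 456/816 = 55.9% → Compound 2
Stage III: Protocol Alpha 342/1008 = 33.9%, Compound 2 284/614 = 46.3% → Compound 2
Stage I: Protocol Alpha 688/1121 = 61.4%, Compound 2 130/188 = 69.1% → Compound 2
Stage IV: Protocol Alpha 28/174 = 16.1%, Compound 2 579/1918 = 30.2% → Compound 2
Overall: Protocol Alpha 1296/2781 = 46.6%, Compound 2 1449/3536 = 41.0% → Protocol Alpha
Compound 2 wins each disease group but Protocol Alpha wins overall — the comparison reverses. Compound 2's patients skew toward stage IV, which has a lower base rate.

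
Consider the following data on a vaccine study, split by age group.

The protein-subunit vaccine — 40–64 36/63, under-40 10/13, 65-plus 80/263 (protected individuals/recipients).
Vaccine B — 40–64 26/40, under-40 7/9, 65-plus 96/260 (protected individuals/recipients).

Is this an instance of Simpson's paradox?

40–64: the protein-subunit vaccine 36/63 = 57.1%, Vaccine B 26/40 = 65.0% → Vaccine B
Under-40: the protein-subunit vaccine 10/13 = 76.9%, Vaccine B 7/9 = 77.8% → Vaccine B
65-plus: the protein-subunit vaccine 80/263 = 30.4%, Vaccine B 96/260 = 36.9% → Vaccine B
Overall: the protein-subunit vaccine 126/339 = 37.2%, Vaccine B 129/309 = 41.7% → Vaccine B
Vaccine B wins overall and in every age group — no reversal.

No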